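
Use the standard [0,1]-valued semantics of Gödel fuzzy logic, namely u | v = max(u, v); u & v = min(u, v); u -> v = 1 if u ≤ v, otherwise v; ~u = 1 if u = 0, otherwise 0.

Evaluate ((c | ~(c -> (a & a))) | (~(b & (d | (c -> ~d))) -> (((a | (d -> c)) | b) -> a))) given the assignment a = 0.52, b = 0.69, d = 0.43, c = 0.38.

1.00

(a & a) = min(0.52, 0.52) = 0.52
(c -> (a & a)): 0.38 ≤ 0.52, so result = 1
~(c -> (a & a)): Gödel ¬ of 1 = 0 (operand ≠ 0)
(c | ~(c -> (a & a))) = max(0.38, 0) = 0.38
~d: Gödel ¬ of 0.43 = 0 (operand ≠ 0)
(c -> ~d): 0.38 > 0, so result = 0
(d | (c -> ~d)) = max(0.43, 0) = 0.43
(b & (d | (c -> ~d))) = min(0.69, 0.43) = 0.43
~(b & (d | (c -> ~d))): Gödel ¬ of 0.43 = 0 (operand ≠ 0)
(d -> c): 0.43 > 0.38, so result = 0.38
(a | (d -> c)) = max(0.52, 0.38) = 0.52
((a | (d -> c)) | b) = max(0.52, 0.69) = 0.69
(((a | (d -> c)) | b) -> a): 0.69 > 0.52, so result = 0.52
(~(b & (d | (c -> ~d))) -> (((a | (d -> c)) | b) -> a)): 0 ≤ 0.52, so result = 1
((c | ~(c -> (a & a))) | (~(b & (d | (c -> ~d))) -> (((a | (d -> c)) | b) -> a))) = max(0.38, 1) = 1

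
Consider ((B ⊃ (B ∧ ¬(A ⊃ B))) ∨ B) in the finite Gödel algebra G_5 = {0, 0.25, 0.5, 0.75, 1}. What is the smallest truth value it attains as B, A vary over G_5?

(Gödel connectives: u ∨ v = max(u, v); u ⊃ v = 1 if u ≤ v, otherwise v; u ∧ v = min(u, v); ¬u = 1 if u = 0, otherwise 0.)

0.25

The minimum is attained at B = 0.25, A = 0:
  (A ⊃ B): 0 ≤ 0.25, so result = 1
  ¬(A ⊃ B): Gödel ¬ of 1 = 0 (operand ≠ 0)
  (B ∧ ¬(A ⊃ B)) = min(0.25, 0) = 0
  (B ⊃ (B ∧ ¬(A ⊃ B))): 0.25 > 0, so result = 0
  ((B ⊃ (B ∧ ¬(A ⊃ B))) ∨ B) = max(0, 0.25) = 0.25
Checking all 25 assignments confirms none give a value below 0.25.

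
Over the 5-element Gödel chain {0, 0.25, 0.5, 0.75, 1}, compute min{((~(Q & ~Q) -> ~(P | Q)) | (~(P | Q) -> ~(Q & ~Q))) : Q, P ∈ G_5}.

Every assignment gives 1. For instance at Q = 0, P = 0:
  ~Q: Gödel ¬ of 0 = 1 (operand is 0)
  (Q & ~Q) = min(0, 1) = 0
  ~(Q & ~Q): Gödel ¬ of 0 = 1 (operand is 0)
  (P | Q) = max(0, 0) = 0
  ~(P | Q): Gödel ¬ of 0 = 1 (operand is 0)
  (~(Q & ~Q) -> ~(P | Q)): 1 ≤ 1, so result = 1
  (P | Q) = max(0, 0) = 0
  ~(P | Q): Gödel ¬ of 0 = 1 (operand is 0)
  ~Q: Gödel ¬ of 0 = 1 (operand is 0)
  (Q & ~Q) = min(0, 1) = 0
  ~(Q & ~Q): Gödel ¬ of 0 = 1 (operand is 0)
  (~(P | Q) -> ~(Q & ~Q)): 1 ≤ 1, so result = 1
  ((~(Q & ~Q) -> ~(P | Q)) | (~(P | Q) -> ~(Q & ~Q))) = max(1, 1) = 1
All 25 assignments give value 1 — the formula is a G_5-tautology.

1.00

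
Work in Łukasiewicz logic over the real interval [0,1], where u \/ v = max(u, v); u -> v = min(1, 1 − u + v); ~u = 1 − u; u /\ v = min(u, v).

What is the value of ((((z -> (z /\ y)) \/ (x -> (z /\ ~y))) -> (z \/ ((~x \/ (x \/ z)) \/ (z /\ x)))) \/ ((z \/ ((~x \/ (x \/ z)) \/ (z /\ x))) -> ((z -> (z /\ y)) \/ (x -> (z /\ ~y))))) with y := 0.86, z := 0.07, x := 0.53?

1.00

(z /\ y) = min(0.07, 0.86) = 0.07
(z -> (z /\ y)): min(1, 1 − 0.07 + 0.07) = 1
~y: Łukasiewicz ¬ gives 1 − 0.86 = 0.14
(z /\ ~y) = min(0.07, 0.14) = 0.07
(x -> (z /\ ~y)): min(1, 1 − 0.53 + 0.07) = 0.54
((z -> (z /\ y)) \/ (x -> (z /\ ~y))) = max(1, 0.54) = 1
~x: Łukasiewicz ¬ gives 1 − 0.53 = 0.47
(x \/ z) = max(0.53, 0.07) = 0.53
(~x \/ (x \/ z)) = max(0.47, 0.53) = 0.53
(z /\ x) = min(0.07, 0.53) = 0.07
((~x \/ (x \/ z)) \/ (z /\ x)) = max(0.53, 0.07) = 0.53
(z \/ ((~x \/ (x \/ z)) \/ (z /\ x))) = max(0.07, 0.53) = 0.53
(((z -> (z /\ y)) \/ (x -> (z /\ ~y))) -> (z \/ ((~x \/ (x \/ z)) \/ (z /\ x)))): min(1, 1 − 1 + 0.53) = 0.53
~x: Łukasiewicz ¬ gives 1 − 0.53 = 0.47
(x \/ z) = max(0.53, 0.07) = 0.53
(~x \/ (x \/ z)) = max(0.47, 0.53) = 0.53
(z /\ x) = min(0.07, 0.53) = 0.07
((~x \/ (x \/ z)) \/ (z /\ x)) = max(0.53, 0.07) = 0.53
(z \/ ((~x \/ (x \/ z)) \/ (z /\ x))) = max(0.07, 0.53) = 0.53
(z /\ y) = min(0.07, 0.86) = 0.07
(z -> (z /\ y)): min(1, 1 − 0.07 + 0.07) = 1
~y: Łukasiewicz ¬ gives 1 − 0.86 = 0.14
(z /\ ~y) = min(0.07, 0.14) = 0.07
(x -> (z /\ ~y)): min(1, 1 − 0.53 + 0.07) = 0.54
((z -> (z /\ y)) \/ (x -> (z /\ ~y))) = max(1, 0.54) = 1
((z \/ ((~x \/ (x \/ z)) \/ (z /\ x))) -> ((z -> (z /\ y)) \/ (x -> (z /\ ~y)))): min(1, 1 − 0.53 + 1) = 1
((((z -> (z /\ y)) \/ (x -> (z /\ ~y))) -> (z \/ ((~x \/ (x \/ z)) \/ (z /\ x)))) \/ ((z \/ ((~x \/ (x \/ z)) \/ (z /\ x))) -> ((z -> (z /\ y)) \/ (x -> (z /\ ~y))))) = max(0.53, 1) = 1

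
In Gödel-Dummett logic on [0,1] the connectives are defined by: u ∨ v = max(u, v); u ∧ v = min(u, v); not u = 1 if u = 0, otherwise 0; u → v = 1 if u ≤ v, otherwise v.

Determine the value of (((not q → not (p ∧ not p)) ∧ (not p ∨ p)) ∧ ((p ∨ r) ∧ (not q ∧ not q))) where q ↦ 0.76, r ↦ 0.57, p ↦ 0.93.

0.00

not q: Gödel ¬ of 0.76 = 0 (operand ≠ 0)
not p: Gödel ¬ of 0.93 = 0 (operand ≠ 0)
(p ∧ not p) = min(0.93, 0) = 0
not (p ∧ not p): Gödel ¬ of 0 = 1 (operand is 0)
(not q → not (p ∧ not p)): 0 ≤ 1, so result = 1
not p: Gödel ¬ of 0.93 = 0 (operand ≠ 0)
(not p ∨ p) = max(0, 0.93) = 0.93
((not q → not (p ∧ not p)) ∧ (not p ∨ p)) = min(1, 0.93) = 0.93
(p ∨ r) = max(0.93, 0.57) = 0.93
not q: Gödel ¬ of 0.76 = 0 (operand ≠ 0)
not q: Gödel ¬ of 0.76 = 0 (operand ≠ 0)
(not q ∧ not q) = min(0, 0) = 0
((p ∨ r) ∧ (not q ∧ not q)) = min(0.93, 0) = 0
(((not q → not (p ∧ not p)) ∧ (not p ∨ p)) ∧ ((p ∨ r) ∧ (not q ∧ not q))) = min(0.93, 0) = 0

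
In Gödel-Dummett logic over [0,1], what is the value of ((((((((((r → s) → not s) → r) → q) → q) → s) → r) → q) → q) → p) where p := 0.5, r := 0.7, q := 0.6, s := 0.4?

0.50

(r → s): 0.7 > 0.4, so result = 0.4
not s: Gödel ¬ of 0.4 = 0 (operand ≠ 0)
((r → s) → not s): 0.4 > 0, so result = 0
(((r → s) → not s) → r): 0 ≤ 0.7, so result = 1
((((r → s) → not s) → r) → q): 1 > 0.6, so result = 0.6
(((((r → s) → not s) → r) → q) → q): 0.6 ≤ 0.6, so result = 1
((((((r → s) → not s) → r) → q) → q) → s): 1 > 0.4, so result = 0.4
(((((((r → s) → not s) → r) → q) → q) → s) → r): 0.4 ≤ 0.7, so result = 1
((((((((r → s) → not s) → r) → q) → q) → s) → r) → q): 1 > 0.6, so result = 0.6
(((((((((r → s) → not s) → r) → q) → q) → s) → r) → q) → q): 0.6 ≤ 0.6, so result = 1
((((((((((r → s) → not s) → r) → q) → q) → s) → r) → q) → q) → p): 1 > 0.5, so result = 0.5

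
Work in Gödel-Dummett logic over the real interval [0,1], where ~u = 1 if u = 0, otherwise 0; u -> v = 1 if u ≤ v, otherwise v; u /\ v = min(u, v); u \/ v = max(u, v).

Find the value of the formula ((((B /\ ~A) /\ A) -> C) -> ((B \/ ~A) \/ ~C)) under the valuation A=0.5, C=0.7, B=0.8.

0.80

~A: Gödel ¬ of 0.5 = 0 (operand ≠ 0)
(B /\ ~A) = min(0.8, 0) = 0
((B /\ ~A) /\ A) = min(0, 0.5) = 0
(((B /\ ~A) /\ A) -> C): 0 ≤ 0.7, so result = 1
~A: Gödel ¬ of 0.5 = 0 (operand ≠ 0)
(B \/ ~A) = max(0.8, 0) = 0.8
~C: Gödel ¬ of 0.7 = 0 (operand ≠ 0)
((B \/ ~A) \/ ~C) = max(0.8, 0) = 0.8
((((B /\ ~A) /\ A) -> C) -> ((B \/ ~A) \/ ~C)): 1 > 0.8, so result = 0.8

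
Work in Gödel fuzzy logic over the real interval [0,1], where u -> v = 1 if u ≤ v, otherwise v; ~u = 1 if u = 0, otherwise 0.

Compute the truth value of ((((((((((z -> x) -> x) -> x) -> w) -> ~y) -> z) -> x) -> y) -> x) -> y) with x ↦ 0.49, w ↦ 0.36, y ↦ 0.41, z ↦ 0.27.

(z -> x): 0.27 ≤ 0.49, so result = 1
((z -> x) -> x): 1 > 0.49, so result = 0.49
(((z -> x) -> x) -> x): 0.49 ≤ 0.49, so result = 1
((((z -> x) -> x) -> x) -> w): 1 > 0.36, so result = 0.36
~y: Gödel ¬ of 0.41 = 0 (operand ≠ 0)
(((((z -> x) -> x) -> x) -> w) -> ~y): 0.36 > 0, so result = 0
((((((z -> x) -> x) -> x) -> w) -> ~y) -> z): 0 ≤ 0.27, so result = 1
(((((((z -> x) -> x) -> x) -> w) -> ~y) -> z) -> x): 1 > 0.49, so result = 0.49
((((((((z -> x) -> x) -> x) -> w) -> ~y) -> z) -> x) -> y): 0.49 > 0.41, so result = 0.41
(((((((((z -> x) -> x) -> x) -> w) -> ~y) -> z) -> x) -> y) -> x): 0.41 ≤ 0.49, so result = 1
((((((((((z -> x) -> x) -> x) -> w) -> ~y) -> z) -> x) -> y) -> x) -> y): 1 > 0.41, so result = 0.41

0.41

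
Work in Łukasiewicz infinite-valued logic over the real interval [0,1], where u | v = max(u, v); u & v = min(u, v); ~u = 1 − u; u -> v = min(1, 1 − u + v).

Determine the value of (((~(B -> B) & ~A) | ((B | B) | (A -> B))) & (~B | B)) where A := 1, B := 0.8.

(B -> B): min(1, 1 − 0.8 + 0.8) = 1
~(B -> B): Łukasiewicz ¬ gives 1 − 1 = 0
~A: Łukasiewicz ¬ gives 1 − 1 = 0
(~(B -> B) & ~A) = min(0, 0) = 0
(B | B) = max(0.8, 0.8) = 0.8
(A -> B): min(1, 1 − 1 + 0.8) = 0.8
((B | B) | (A -> B)) = max(0.8, 0.8) = 0.8
((~(B -> B) & ~A) | ((B | B) | (A -> B))) = max(0, 0.8) = 0.8
~B: Łukasiewicz ¬ gives 1 − 0.8 = 0.2
(~B | B) = max(0.2, 0.8) = 0.8
(((~(B -> B) & ~A) | ((B | B) | (A -> B))) & (~B | B)) = min(0.8, 0.8) = 0.8

0.80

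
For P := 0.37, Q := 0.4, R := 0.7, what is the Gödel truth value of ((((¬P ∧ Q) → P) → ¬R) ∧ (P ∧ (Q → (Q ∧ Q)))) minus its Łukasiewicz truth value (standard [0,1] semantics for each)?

-0.33

Gödel evaluation:
  ¬P: Gödel ¬ of 0.37 = 0 (operand ≠ 0)
  (¬P ∧ Q) = min(0, 0.4) = 0
  ((¬P ∧ Q) → P): 0 ≤ 0.37, so result = 1
  ¬R: Gödel ¬ of 0.7 = 0 (operand ≠ 0)
  (((¬P ∧ Q) → P) → ¬R): 1 > 0, so result = 0
  (Q ∧ Q) = min(0.4, 0.4) = 0.4
  (Q → (Q ∧ Q)): 0.4 ≤ 0.4, so result = 1
  (P ∧ (Q → (Q ∧ Q))) = min(0.37, 1) = 0.37
  ((((¬P ∧ Q) → P) → ¬R) ∧ (P ∧ (Q → (Q ∧ Q)))) = min(0, 0.37) = 0
  Gödel value = 0
Łukasiewicz evaluation:
  ¬P: Łukasiewicz ¬ gives 1 − 0.37 = 0.63
  (¬P ∧ Q) = min(0.63, 0.4) = 0.4
  ((¬P ∧ Q) → P): min(1, 1 − 0.4 + 0.37) = 0.97
  ¬R: Łukasiewicz ¬ gives 1 − 0.7 = 0.3
  (((¬P ∧ Q) → P) → ¬R): min(1, 1 − 0.97 + 0.3) = 0.33
  (Q ∧ Q) = min(0.4, 0.4) = 0.4
  (Q → (Q ∧ Q)): min(1, 1 − 0.4 + 0.4) = 1
  (P ∧ (Q → (Q ∧ Q))) = min(0.37, 1) = 0.37
  ((((¬P ∧ Q) → P) → ¬R) ∧ (P ∧ (Q → (Q ∧ Q)))) = min(0.33, 0.37) = 0.33
  Łukasiewicz value = 0.33
Difference: 0 − 0.33 = -0.33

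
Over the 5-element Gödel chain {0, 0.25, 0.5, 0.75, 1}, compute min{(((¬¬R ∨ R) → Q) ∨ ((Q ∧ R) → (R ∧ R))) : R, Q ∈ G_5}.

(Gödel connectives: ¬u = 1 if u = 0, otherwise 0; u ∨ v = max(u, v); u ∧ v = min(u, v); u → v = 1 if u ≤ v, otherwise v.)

1.00

Every assignment gives 1. For instance at R = 0, Q = 0:
  ¬R: Gödel ¬ of 0 = 1 (operand is 0)
  ¬¬R: Gödel ¬ of 1 = 0 (operand ≠ 0)
  (¬¬R ∨ R) = max(0, 0) = 0
  ((¬¬R ∨ R) → Q): 0 ≤ 0, so result = 1
  (Q ∧ R) = min(0, 0) = 0
  (R ∧ R) = min(0, 0) = 0
  ((Q ∧ R) → (R ∧ R)): 0 ≤ 0, so result = 1
  (((¬¬R ∨ R) → Q) ∨ ((Q ∧ R) → (R ∧ R))) = max(1, 1) = 1
All 25 assignments give value 1 — the formula is a G_5-tautology.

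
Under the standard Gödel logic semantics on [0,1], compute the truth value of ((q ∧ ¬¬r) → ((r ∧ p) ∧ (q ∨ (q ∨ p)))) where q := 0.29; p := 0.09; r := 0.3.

¬r: Gödel ¬ of 0.3 = 0 (operand ≠ 0)
¬¬r: Gödel ¬ of 0 = 1 (operand is 0)
(q ∧ ¬¬r) = min(0.29, 1) = 0.29
(r ∧ p) = min(0.3, 0.09) = 0.09
(q ∨ p) = max(0.29, 0.09) = 0.29
(q ∨ (q ∨ p)) = max(0.29, 0.29) = 0.29
((r ∧ p) ∧ (q ∨ (q ∨ p))) = min(0.09, 0.29) = 0.09
((q ∧ ¬¬r) → ((r ∧ p) ∧ (q ∨ (q ∨ p)))): 0.29 > 0.09, so result = 0.09

0.09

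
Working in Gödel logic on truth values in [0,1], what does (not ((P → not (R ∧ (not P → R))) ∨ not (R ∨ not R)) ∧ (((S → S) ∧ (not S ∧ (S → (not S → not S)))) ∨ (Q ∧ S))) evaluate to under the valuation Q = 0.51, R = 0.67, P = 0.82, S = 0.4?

0.40

not P: Gödel ¬ of 0.82 = 0 (operand ≠ 0)
(not P → R): 0 ≤ 0.67, so result = 1
(R ∧ (not P → R)) = min(0.67, 1) = 0.67
not (R ∧ (not P → R)): Gödel ¬ of 0.67 = 0 (operand ≠ 0)
(P → not (R ∧ (not P → R))): 0.82 > 0, so result = 0
not R: Gödel ¬ of 0.67 = 0 (operand ≠ 0)
(R ∨ not R) = max(0.67, 0) = 0.67
not (R ∨ not R): Gödel ¬ of 0.67 = 0 (operand ≠ 0)
((P → not (R ∧ (not P → R))) ∨ not (R ∨ not R)) = max(0, 0) = 0
not ((P → not (R ∧ (not P → R))) ∨ not (R ∨ not R)): Gödel ¬ of 0 = 1 (operand is 0)
(S → S): 0.4 ≤ 0.4, so result = 1
not S: Gödel ¬ of 0.4 = 0 (operand ≠ 0)
not S: Gödel ¬ of 0.4 = 0 (operand ≠ 0)
not S: Gödel ¬ of 0.4 = 0 (operand ≠ 0)
(not S → not S): 0 ≤ 0, so result = 1
(S → (not S → not S)): 0.4 ≤ 1, so result = 1
(not S ∧ (S → (not S → not S))) = min(0, 1) = 0
((S → S) ∧ (not S ∧ (S → (not S → not S)))) = min(1, 0) = 0
(Q ∧ S) = min(0.51, 0.4) = 0.4
(((S → S) ∧ (not S ∧ (S → (not S → not S)))) ∨ (Q ∧ S)) = max(0, 0.4) = 0.4
(not ((P → not (R ∧ (not P → R))) ∨ not (R ∨ not R)) ∧ (((S → S) ∧ (not S ∧ (S → (not S → not S)))) ∨ (Q ∧ S))) = min(1, 0.4) = 0.4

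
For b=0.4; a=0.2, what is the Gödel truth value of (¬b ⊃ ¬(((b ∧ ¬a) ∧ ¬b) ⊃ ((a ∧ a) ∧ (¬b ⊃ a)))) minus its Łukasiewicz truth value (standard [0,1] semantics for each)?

0.40

Gödel evaluation:
  ¬b: Gödel ¬ of 0.4 = 0 (operand ≠ 0)
  ¬a: Gödel ¬ of 0.2 = 0 (operand ≠ 0)
  (b ∧ ¬a) = min(0.4, 0) = 0
  ¬b: Gödel ¬ of 0.4 = 0 (operand ≠ 0)
  ((b ∧ ¬a) ∧ ¬b) = min(0, 0) = 0
  (a ∧ a) = min(0.2, 0.2) = 0.2
  ¬b: Gödel ¬ of 0.4 = 0 (operand ≠ 0)
  (¬b ⊃ a): 0 ≤ 0.2, so result = 1
  ((a ∧ a) ∧ (¬b ⊃ a)) = min(0.2, 1) = 0.2
  (((b ∧ ¬a) ∧ ¬b) ⊃ ((a ∧ a) ∧ (¬b ⊃ a))): 0 ≤ 0.2, so result = 1
  ¬(((b ∧ ¬a) ∧ ¬b) ⊃ ((a ∧ a) ∧ (¬b ⊃ a))): Gödel ¬ of 1 = 0 (operand ≠ 0)
  (¬b ⊃ ¬(((b ∧ ¬a) ∧ ¬b) ⊃ ((a ∧ a) ∧ (¬b ⊃ a)))): 0 ≤ 0, so result = 1
  Gödel value = 1
Łukasiewicz evaluation:
  ¬b: Łukasiewicz ¬ gives 1 − 0.4 = 0.6
  ¬a: Łukasiewicz ¬ gives 1 − 0.2 = 0.8
  (b ∧ ¬a) = min(0.4, 0.8) = 0.4
  ¬b: Łukasiewicz ¬ gives 1 − 0.4 = 0.6
  ((b ∧ ¬a) ∧ ¬b) = min(0.4, 0.6) = 0.4
  (a ∧ a) = min(0.2, 0.2) = 0.2
  ¬b: Łukasiewicz ¬ gives 1 − 0.4 = 0.6
  (¬b ⊃ a): min(1, 1 − 0.6 + 0.2) = 0.6
  ((a ∧ a) ∧ (¬b ⊃ a)) = min(0.2, 0.6) = 0.2
  (((b ∧ ¬a) ∧ ¬b) ⊃ ((a ∧ a) ∧ (¬b ⊃ a))): min(1, 1 − 0.4 + 0.2) = 0.8
  ¬(((b ∧ ¬a) ∧ ¬b) ⊃ ((a ∧ a) ∧ (¬b ⊃ a))): Łukasiewicz ¬ gives 1 − 0.8 = 0.2
  (¬b ⊃ ¬(((b ∧ ¬a) ∧ ¬b) ⊃ ((a ∧ a) ∧ (¬b ⊃ a)))): min(1, 1 − 0.6 + 0.2) = 0.6
  Łukasiewicz value = 0.6
Difference: 1 − 0.6 = 0.40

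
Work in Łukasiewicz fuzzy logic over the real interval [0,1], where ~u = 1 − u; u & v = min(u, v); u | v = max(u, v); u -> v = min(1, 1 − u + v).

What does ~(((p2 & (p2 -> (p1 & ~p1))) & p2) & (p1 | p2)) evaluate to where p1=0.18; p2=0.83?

~p1: Łukasiewicz ¬ gives 1 − 0.18 = 0.82
(p1 & ~p1) = min(0.18, 0.82) = 0.18
(p2 -> (p1 & ~p1)): min(1, 1 − 0.83 + 0.18) = 0.35
(p2 & (p2 -> (p1 & ~p1))) = min(0.83, 0.35) = 0.35
((p2 & (p2 -> (p1 & ~p1))) & p2) = min(0.35, 0.83) = 0.35
(p1 | p2) = max(0.18, 0.83) = 0.83
(((p2 & (p2 -> (p1 & ~p1))) & p2) & (p1 | p2)) = min(0.35, 0.83) = 0.35
~(((p2 & (p2 -> (p1 & ~p1))) & p2) & (p1 | p2)): Łukasiewicz ¬ gives 1 − 0.35 = 0.65

0.65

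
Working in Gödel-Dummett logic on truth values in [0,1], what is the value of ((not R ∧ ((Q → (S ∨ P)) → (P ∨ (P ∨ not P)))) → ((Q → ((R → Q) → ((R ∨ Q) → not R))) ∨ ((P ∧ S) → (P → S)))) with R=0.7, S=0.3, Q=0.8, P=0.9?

not R: Gödel ¬ of 0.7 = 0 (operand ≠ 0)
(S ∨ P) = max(0.3, 0.9) = 0.9
(Q → (S ∨ P)): 0.8 ≤ 0.9, so result = 1
not P: Gödel ¬ of 0.9 = 0 (operand ≠ 0)
(P ∨ not P) = max(0.9, 0) = 0.9
(P ∨ (P ∨ not P)) = max(0.9, 0.9) = 0.9
((Q → (S ∨ P)) → (P ∨ (P ∨ not P))): 1 > 0.9, so result = 0.9
(not R ∧ ((Q → (S ∨ P)) → (P ∨ (P ∨ not P)))) = min(0, 0.9) = 0
(R → Q): 0.7 ≤ 0.8, so result = 1
(R ∨ Q) = max(0.7, 0.8) = 0.8
not R: Gödel ¬ of 0.7 = 0 (operand ≠ 0)
((R ∨ Q) → not R): 0.8 > 0, so result = 0
((R → Q) → ((R ∨ Q) → not R)): 1 > 0, so result = 0
(Q → ((R → Q) → ((R ∨ Q) → not R))): 0.8 > 0, so result = 0
(P ∧ S) = min(0.9, 0.3) = 0.3
(P → S): 0.9 > 0.3, so result = 0.3
((P ∧ S) → (P → S)): 0.3 ≤ 0.3, so result = 1
((Q → ((R → Q) → ((R ∨ Q) → not R))) ∨ ((P ∧ S) → (P → S))) = max(0, 1) = 1
((not R ∧ ((Q → (S ∨ P)) → (P ∨ (P ∨ not P)))) → ((Q → ((R → Q) → ((R ∨ Q) → not R))) ∨ ((P ∧ S) → (P → S)))): 0 ≤ 1, so result = 1

1.00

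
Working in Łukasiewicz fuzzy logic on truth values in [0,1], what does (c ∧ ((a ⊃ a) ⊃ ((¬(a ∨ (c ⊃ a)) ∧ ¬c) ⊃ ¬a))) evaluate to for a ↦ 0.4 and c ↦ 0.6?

(a ⊃ a): min(1, 1 − 0.4 + 0.4) = 1
(c ⊃ a): min(1, 1 − 0.6 + 0.4) = 0.8
(a ∨ (c ⊃ a)) = max(0.4, 0.8) = 0.8
¬(a ∨ (c ⊃ a)): Łukasiewicz ¬ gives 1 − 0.8 = 0.2
¬c: Łukasiewicz ¬ gives 1 − 0.6 = 0.4
(¬(a ∨ (c ⊃ a)) ∧ ¬c) = min(0.2, 0.4) = 0.2
¬a: Łukasiewicz ¬ gives 1 − 0.4 = 0.6
((¬(a ∨ (c ⊃ a)) ∧ ¬c) ⊃ ¬a): min(1, 1 − 0.2 + 0.6) = 1
((a ⊃ a) ⊃ ((¬(a ∨ (c ⊃ a)) ∧ ¬c) ⊃ ¬a)): min(1, 1 − 1 + 1) = 1
(c ∧ ((a ⊃ a) ⊃ ((¬(a ∨ (c ⊃ a)) ∧ ¬c) ⊃ ¬a))) = min(0.6, 1) = 0.6

0.60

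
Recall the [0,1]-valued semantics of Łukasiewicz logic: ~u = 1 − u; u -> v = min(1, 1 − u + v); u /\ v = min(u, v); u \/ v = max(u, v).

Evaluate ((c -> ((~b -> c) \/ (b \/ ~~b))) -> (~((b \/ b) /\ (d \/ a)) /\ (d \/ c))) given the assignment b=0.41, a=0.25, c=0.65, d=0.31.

0.65

~b: Łukasiewicz ¬ gives 1 − 0.41 = 0.59
(~b -> c): min(1, 1 − 0.59 + 0.65) = 1
~b: Łukasiewicz ¬ gives 1 − 0.41 = 0.59
~~b: Łukasiewicz ¬ gives 1 − 0.59 = 0.41
(b \/ ~~b) = max(0.41, 0.41) = 0.41
((~b -> c) \/ (b \/ ~~b)) = max(1, 0.41) = 1
(c -> ((~b -> c) \/ (b \/ ~~b))): min(1, 1 − 0.65 + 1) = 1
(b \/ b) = max(0.41, 0.41) = 0.41
(d \/ a) = max(0.31, 0.25) = 0.31
((b \/ b) /\ (d \/ a)) = min(0.41, 0.31) = 0.31
~((b \/ b) /\ (d \/ a)): Łukasiewicz ¬ gives 1 − 0.31 = 0.69
(d \/ c) = max(0.31, 0.65) = 0.65
(~((b \/ b) /\ (d \/ a)) /\ (d \/ c)) = min(0.69, 0.65) = 0.65
((c -> ((~b -> c) \/ (b \/ ~~b))) -> (~((b \/ b) /\ (d \/ a)) /\ (d \/ c))): min(1, 1 − 1 + 0.65) = 0.65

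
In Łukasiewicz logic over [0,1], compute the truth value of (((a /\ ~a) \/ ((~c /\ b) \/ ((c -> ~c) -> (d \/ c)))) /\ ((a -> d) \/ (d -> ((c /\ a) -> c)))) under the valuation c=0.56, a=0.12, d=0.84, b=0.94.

0.96

~a: Łukasiewicz ¬ gives 1 − 0.12 = 0.88
(a /\ ~a) = min(0.12, 0.88) = 0.12
~c: Łukasiewicz ¬ gives 1 − 0.56 = 0.44
(~c /\ b) = min(0.44, 0.94) = 0.44
~c: Łukasiewicz ¬ gives 1 − 0.56 = 0.44
(c -> ~c): min(1, 1 − 0.56 + 0.44) = 0.88
(d \/ c) = max(0.84, 0.56) = 0.84
((c -> ~c) -> (d \/ c)): min(1, 1 − 0.88 + 0.84) = 0.96
((~c /\ b) \/ ((c -> ~c) -> (d \/ c))) = max(0.44, 0.96) = 0.96
((a /\ ~a) \/ ((~c /\ b) \/ ((c -> ~c) -> (d \/ c)))) = max(0.12, 0.96) = 0.96
(a -> d): min(1, 1 − 0.12 + 0.84) = 1
(c /\ a) = min(0.56, 0.12) = 0.12
((c /\ a) -> c): min(1, 1 − 0.12 + 0.56) = 1
(d -> ((c /\ a) -> c)): min(1, 1 − 0.84 + 1) = 1
((a -> d) \/ (d -> ((c /\ a) -> c))) = max(1, 1) = 1
(((a /\ ~a) \/ ((~c /\ b) \/ ((c -> ~c) -> (d \/ c)))) /\ ((a -> d) \/ (d -> ((c /\ a) -> c)))) = min(0.96, 1) = 0.96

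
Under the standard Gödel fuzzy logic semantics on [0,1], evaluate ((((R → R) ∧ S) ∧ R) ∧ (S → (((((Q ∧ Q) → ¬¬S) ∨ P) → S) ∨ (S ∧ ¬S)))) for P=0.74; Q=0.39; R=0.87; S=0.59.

0.59

(R → R): 0.87 ≤ 0.87, so result = 1
((R → R) ∧ S) = min(1, 0.59) = 0.59
(((R → R) ∧ S) ∧ R) = min(0.59, 0.87) = 0.59
(Q ∧ Q) = min(0.39, 0.39) = 0.39
¬S: Gödel ¬ of 0.59 = 0 (operand ≠ 0)
¬¬S: Gödel ¬ of 0 = 1 (operand is 0)
((Q ∧ Q) → ¬¬S): 0.39 ≤ 1, so result = 1
(((Q ∧ Q) → ¬¬S) ∨ P) = max(1, 0.74) = 1
((((Q ∧ Q) → ¬¬S) ∨ P) → S): 1 > 0.59, so result = 0.59
¬S: Gödel ¬ of 0.59 = 0 (operand ≠ 0)
(S ∧ ¬S) = min(0.59, 0) = 0
(((((Q ∧ Q) → ¬¬S) ∨ P) → S) ∨ (S ∧ ¬S)) = max(0.59, 0) = 0.59
(S → (((((Q ∧ Q) → ¬¬S) ∨ P) → S) ∨ (S ∧ ¬S))): 0.59 ≤ 0.59, so result = 1
((((R → R) ∧ S) ∧ R) ∧ (S → (((((Q ∧ Q) → ¬¬S) ∨ P) → S) ∨ (S ∧ ¬S)))) = min(0.59, 1) = 0.59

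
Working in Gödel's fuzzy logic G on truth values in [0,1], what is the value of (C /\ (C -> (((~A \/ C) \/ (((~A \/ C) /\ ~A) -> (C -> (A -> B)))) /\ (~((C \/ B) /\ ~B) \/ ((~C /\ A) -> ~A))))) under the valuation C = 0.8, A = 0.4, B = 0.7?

~A: Gödel ¬ of 0.4 = 0 (operand ≠ 0)
(~A \/ C) = max(0, 0.8) = 0.8
~A: Gödel ¬ of 0.4 = 0 (operand ≠ 0)
(~A \/ C) = max(0, 0.8) = 0.8
~A: Gödel ¬ of 0.4 = 0 (operand ≠ 0)
((~A \/ C) /\ ~A) = min(0.8, 0) = 0
(A -> B): 0.4 ≤ 0.7, so result = 1
(C -> (A -> B)): 0.8 ≤ 1, so result = 1
(((~A \/ C) /\ ~A) -> (C -> (A -> B))): 0 ≤ 1, so result = 1
((~A \/ C) \/ (((~A \/ C) /\ ~A) -> (C -> (A -> B)))) = max(0.8, 1) = 1
(C \/ B) = max(0.8, 0.7) = 0.8
~B: Gödel ¬ of 0.7 = 0 (operand ≠ 0)
((C \/ B) /\ ~B) = min(0.8, 0) = 0
~((C \/ B) /\ ~B): Gödel ¬ of 0 = 1 (operand is 0)
~C: Gödel ¬ of 0.8 = 0 (operand ≠ 0)
(~C /\ A) = min(0, 0.4) = 0
~A: Gödel ¬ of 0.4 = 0 (operand ≠ 0)
((~C /\ A) -> ~A): 0 ≤ 0, so result = 1
(~((C \/ B) /\ ~B) \/ ((~C /\ A) -> ~A)) = max(1, 1) = 1
(((~A \/ C) \/ (((~A \/ C) /\ ~A) -> (C -> (A -> B)))) /\ (~((C \/ B) /\ ~B) \/ ((~C /\ A) -> ~A))) = min(1, 1) = 1
(C -> (((~A \/ C) \/ (((~A \/ C) /\ ~A) -> (C -> (A -> B)))) /\ (~((C \/ B) /\ ~B) \/ ((~C /\ A) -> ~A)))): 0.8 ≤ 1, so result = 1
(C /\ (C -> (((~A \/ C) \/ (((~A \/ C) /\ ~A) -> (C -> (A -> B)))) /\ (~((C \/ B) /\ ~B) \/ ((~C /\ A) -> ~A))))) = min(0.8, 1) = 0.8

0.80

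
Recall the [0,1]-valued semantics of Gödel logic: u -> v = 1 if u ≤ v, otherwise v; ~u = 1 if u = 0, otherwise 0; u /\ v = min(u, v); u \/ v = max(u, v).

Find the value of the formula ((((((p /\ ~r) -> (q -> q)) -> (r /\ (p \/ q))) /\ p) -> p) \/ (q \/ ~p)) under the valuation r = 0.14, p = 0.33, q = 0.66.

~r: Gödel ¬ of 0.14 = 0 (operand ≠ 0)
(p /\ ~r) = min(0.33, 0) = 0
(q -> q): 0.66 ≤ 0.66, so result = 1
((p /\ ~r) -> (q -> q)): 0 ≤ 1, so result = 1
(p \/ q) = max(0.33, 0.66) = 0.66
(r /\ (p \/ q)) = min(0.14, 0.66) = 0.14
(((p /\ ~r) -> (q -> q)) -> (r /\ (p \/ q))): 1 > 0.14, so result = 0.14
((((p /\ ~r) -> (q -> q)) -> (r /\ (p \/ q))) /\ p) = min(0.14, 0.33) = 0.14
(((((p /\ ~r) -> (q -> q)) -> (r /\ (p \/ q))) /\ p) -> p): 0.14 ≤ 0.33, so result = 1
~p: Gödel ¬ of 0.33 = 0 (operand ≠ 0)
(q \/ ~p) = max(0.66, 0) = 0.66
((((((p /\ ~r) -> (q -> q)) -> (r /\ (p \/ q))) /\ p) -> p) \/ (q \/ ~p)) = max(1, 0.66) = 1

1.00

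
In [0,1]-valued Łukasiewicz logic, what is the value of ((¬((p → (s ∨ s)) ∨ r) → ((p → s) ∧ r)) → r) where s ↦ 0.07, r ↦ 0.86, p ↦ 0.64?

(s ∨ s) = max(0.07, 0.07) = 0.07
(p → (s ∨ s)): min(1, 1 − 0.64 + 0.07) = 0.43
((p → (s ∨ s)) ∨ r) = max(0.43, 0.86) = 0.86
¬((p → (s ∨ s)) ∨ r): Łukasiewicz ¬ gives 1 − 0.86 = 0.14
(p → s): min(1, 1 − 0.64 + 0.07) = 0.43
((p → s) ∧ r) = min(0.43, 0.86) = 0.43
(¬((p → (s ∨ s)) ∨ r) → ((p → s) ∧ r)): min(1, 1 − 0.14 + 0.43) = 1
((¬((p → (s ∨ s)) ∨ r) → ((p → s) ∧ r)) → r): min(1, 1 − 1 + 0.86) = 0.86

0.86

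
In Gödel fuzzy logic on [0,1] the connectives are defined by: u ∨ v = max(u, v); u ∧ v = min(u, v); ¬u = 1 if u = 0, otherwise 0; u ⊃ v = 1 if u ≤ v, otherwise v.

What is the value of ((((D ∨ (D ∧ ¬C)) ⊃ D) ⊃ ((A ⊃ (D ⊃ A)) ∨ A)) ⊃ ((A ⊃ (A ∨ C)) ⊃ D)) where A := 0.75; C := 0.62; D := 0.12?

¬C: Gödel ¬ of 0.62 = 0 (operand ≠ 0)
(D ∧ ¬C) = min(0.12, 0) = 0
(D ∨ (D ∧ ¬C)) = max(0.12, 0) = 0.12
((D ∨ (D ∧ ¬C)) ⊃ D): 0.12 ≤ 0.12, so result = 1
(D ⊃ A): 0.12 ≤ 0.75, so result = 1
(A ⊃ (D ⊃ A)): 0.75 ≤ 1, so result = 1
((A ⊃ (D ⊃ A)) ∨ A) = max(1, 0.75) = 1
(((D ∨ (D ∧ ¬C)) ⊃ D) ⊃ ((A ⊃ (D ⊃ A)) ∨ A)): 1 ≤ 1, so result = 1
(A ∨ C) = max(0.75, 0.62) = 0.75
(A ⊃ (A ∨ C)): 0.75 ≤ 0.75, so result = 1
((A ⊃ (A ∨ C)) ⊃ D): 1 > 0.12, so result = 0.12
((((D ∨ (D ∧ ¬C)) ⊃ D) ⊃ ((A ⊃ (D ⊃ A)) ∨ A)) ⊃ ((A ⊃ (A ∨ C)) ⊃ D)): 1 > 0.12, so result = 0.12

0.12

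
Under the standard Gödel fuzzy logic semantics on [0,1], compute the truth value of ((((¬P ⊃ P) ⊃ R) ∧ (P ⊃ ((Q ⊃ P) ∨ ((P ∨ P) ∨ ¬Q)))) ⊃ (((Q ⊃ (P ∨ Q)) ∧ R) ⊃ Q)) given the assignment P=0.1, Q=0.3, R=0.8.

0.30

¬P: Gödel ¬ of 0.1 = 0 (operand ≠ 0)
(¬P ⊃ P): 0 ≤ 0.1, so result = 1
((¬P ⊃ P) ⊃ R): 1 > 0.8, so result = 0.8
(Q ⊃ P): 0.3 > 0.1, so result = 0.1
(P ∨ P) = max(0.1, 0.1) = 0.1
¬Q: Gödel ¬ of 0.3 = 0 (operand ≠ 0)
((P ∨ P) ∨ ¬Q) = max(0.1, 0) = 0.1
((Q ⊃ P) ∨ ((P ∨ P) ∨ ¬Q)) = max(0.1, 0.1) = 0.1
(P ⊃ ((Q ⊃ P) ∨ ((P ∨ P) ∨ ¬Q))): 0.1 ≤ 0.1, so result = 1
(((¬P ⊃ P) ⊃ R) ∧ (P ⊃ ((Q ⊃ P) ∨ ((P ∨ P) ∨ ¬Q)))) = min(0.8, 1) = 0.8
(P ∨ Q) = max(0.1, 0.3) = 0.3
(Q ⊃ (P ∨ Q)): 0.3 ≤ 0.3, so result = 1
((Q ⊃ (P ∨ Q)) ∧ R) = min(1, 0.8) = 0.8
(((Q ⊃ (P ∨ Q)) ∧ R) ⊃ Q): 0.8 > 0.3, so result = 0.3
((((¬P ⊃ P) ⊃ R) ∧ (P ⊃ ((Q ⊃ P) ∨ ((P ∨ P) ∨ ¬Q)))) ⊃ (((Q ⊃ (P ∨ Q)) ∧ R) ⊃ Q)): 0.8 > 0.3, so result = 0.3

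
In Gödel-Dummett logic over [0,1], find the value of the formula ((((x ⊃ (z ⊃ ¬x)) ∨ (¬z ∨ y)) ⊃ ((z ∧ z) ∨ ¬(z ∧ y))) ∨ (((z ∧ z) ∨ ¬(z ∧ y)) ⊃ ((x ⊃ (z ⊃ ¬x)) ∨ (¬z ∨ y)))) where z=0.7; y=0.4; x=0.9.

¬x: Gödel ¬ of 0.9 = 0 (operand ≠ 0)
(z ⊃ ¬x): 0.7 > 0, so result = 0
(x ⊃ (z ⊃ ¬x)): 0.9 > 0, so result = 0
¬z: Gödel ¬ of 0.7 = 0 (operand ≠ 0)
(¬z ∨ y) = max(0, 0.4) = 0.4
((x ⊃ (z ⊃ ¬x)) ∨ (¬z ∨ y)) = max(0, 0.4) = 0.4
(z ∧ z) = min(0.7, 0.7) = 0.7
(z ∧ y) = min(0.7, 0.4) = 0.4
¬(z ∧ y): Gödel ¬ of 0.4 = 0 (operand ≠ 0)
((z ∧ z) ∨ ¬(z ∧ y)) = max(0.7, 0) = 0.7
(((x ⊃ (z ⊃ ¬x)) ∨ (¬z ∨ y)) ⊃ ((z ∧ z) ∨ ¬(z ∧ y))): 0.4 ≤ 0.7, so result = 1
(z ∧ z) = min(0.7, 0.7) = 0.7
(z ∧ y) = min(0.7, 0.4) = 0.4
¬(z ∧ y): Gödel ¬ of 0.4 = 0 (operand ≠ 0)
((z ∧ z) ∨ ¬(z ∧ y)) = max(0.7, 0) = 0.7
¬x: Gödel ¬ of 0.9 = 0 (operand ≠ 0)
(z ⊃ ¬x): 0.7 > 0, so result = 0
(x ⊃ (z ⊃ ¬x)): 0.9 > 0, so result = 0
¬z: Gödel ¬ of 0.7 = 0 (operand ≠ 0)
(¬z ∨ y) = max(0, 0.4) = 0.4
((x ⊃ (z ⊃ ¬x)) ∨ (¬z ∨ y)) = max(0, 0.4) = 0.4
(((z ∧ z) ∨ ¬(z ∧ y)) ⊃ ((x ⊃ (z ⊃ ¬x)) ∨ (¬z ∨ y))): 0.7 > 0.4, so result = 0.4
((((x ⊃ (z ⊃ ¬x)) ∨ (¬z ∨ y)) ⊃ ((z ∧ z) ∨ ¬(z ∧ y))) ∨ (((z ∧ z) ∨ ¬(z ∧ y)) ⊃ ((x ⊃ (z ⊃ ¬x)) ∨ (¬z ∨ y)))) = max(1, 0.4) = 1

1.00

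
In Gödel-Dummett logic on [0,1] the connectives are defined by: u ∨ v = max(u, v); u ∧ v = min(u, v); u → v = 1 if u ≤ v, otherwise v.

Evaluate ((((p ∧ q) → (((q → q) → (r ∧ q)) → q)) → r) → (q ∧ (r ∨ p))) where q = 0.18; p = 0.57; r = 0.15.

(p ∧ q) = min(0.57, 0.18) = 0.18
(q → q): 0.18 ≤ 0.18, so result = 1
(r ∧ q) = min(0.15, 0.18) = 0.15
((q → q) → (r ∧ q)): 1 > 0.15, so result = 0.15
(((q → q) → (r ∧ q)) → q): 0.15 ≤ 0.18, so result = 1
((p ∧ q) → (((q → q) → (r ∧ q)) → q)): 0.18 ≤ 1, so result = 1
(((p ∧ q) → (((q → q) → (r ∧ q)) → q)) → r): 1 > 0.15, so result = 0.15
(r ∨ p) = max(0.15, 0.57) = 0.57
(q ∧ (r ∨ p)) = min(0.18, 0.57) = 0.18
((((p ∧ q) → (((q → q) → (r ∧ q)) → q)) → r) → (q ∧ (r ∨ p))): 0.15 ≤ 0.18, so result = 1

1.00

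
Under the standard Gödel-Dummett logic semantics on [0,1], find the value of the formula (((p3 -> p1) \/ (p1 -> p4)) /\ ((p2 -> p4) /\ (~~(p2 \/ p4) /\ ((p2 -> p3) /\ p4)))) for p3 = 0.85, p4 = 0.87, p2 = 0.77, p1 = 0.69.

0.87

(p3 -> p1): 0.85 > 0.69, so result = 0.69
(p1 -> p4): 0.69 ≤ 0.87, so result = 1
((p3 -> p1) \/ (p1 -> p4)) = max(0.69, 1) = 1
(p2 -> p4): 0.77 ≤ 0.87, so result = 1
(p2 \/ p4) = max(0.77, 0.87) = 0.87
~(p2 \/ p4): Gödel ¬ of 0.87 = 0 (operand ≠ 0)
~~(p2 \/ p4): Gödel ¬ of 0 = 1 (operand is 0)
(p2 -> p3): 0.77 ≤ 0.85, so result = 1
((p2 -> p3) /\ p4) = min(1, 0.87) = 0.87
(~~(p2 \/ p4) /\ ((p2 -> p3) /\ p4)) = min(1, 0.87) = 0.87
((p2 -> p4) /\ (~~(p2 \/ p4) /\ ((p2 -> p3) /\ p4))) = min(1, 0.87) = 0.87
(((p3 -> p1) \/ (p1 -> p4)) /\ ((p2 -> p4) /\ (~~(p2 \/ p4) /\ ((p2 -> p3) /\ p4)))) = min(1, 0.87) = 0.87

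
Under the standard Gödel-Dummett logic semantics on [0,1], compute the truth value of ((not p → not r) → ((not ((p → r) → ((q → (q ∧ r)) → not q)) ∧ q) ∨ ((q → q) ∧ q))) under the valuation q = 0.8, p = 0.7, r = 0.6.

0.80

not p: Gödel ¬ of 0.7 = 0 (operand ≠ 0)
not r: Gödel ¬ of 0.6 = 0 (operand ≠ 0)
(not p → not r): 0 ≤ 0, so result = 1
(p → r): 0.7 > 0.6, so result = 0.6
(q ∧ r) = min(0.8, 0.6) = 0.6
(q → (q ∧ r)): 0.8 > 0.6, so result = 0.6
not q: Gödel ¬ of 0.8 = 0 (operand ≠ 0)
((q → (q ∧ r)) → not q): 0.6 > 0, so result = 0
((p → r) → ((q → (q ∧ r)) → not q)): 0.6 > 0, so result = 0
not ((p → r) → ((q → (q ∧ r)) → not q)): Gödel ¬ of 0 = 1 (operand is 0)
(not ((p → r) → ((q → (q ∧ r)) → not q)) ∧ q) = min(1, 0.8) = 0.8
(q → q): 0.8 ≤ 0.8, so result = 1
((q → q) ∧ q) = min(1, 0.8) = 0.8
((not ((p → r) → ((q → (q ∧ r)) → not q)) ∧ q) ∨ ((q → q) ∧ q)) = max(0.8, 0.8) = 0.8
((not p → not r) → ((not ((p → r) → ((q → (q ∧ r)) → not q)) ∧ q) ∨ ((q → q) ∧ q))): 1 > 0.8, so result = 0.8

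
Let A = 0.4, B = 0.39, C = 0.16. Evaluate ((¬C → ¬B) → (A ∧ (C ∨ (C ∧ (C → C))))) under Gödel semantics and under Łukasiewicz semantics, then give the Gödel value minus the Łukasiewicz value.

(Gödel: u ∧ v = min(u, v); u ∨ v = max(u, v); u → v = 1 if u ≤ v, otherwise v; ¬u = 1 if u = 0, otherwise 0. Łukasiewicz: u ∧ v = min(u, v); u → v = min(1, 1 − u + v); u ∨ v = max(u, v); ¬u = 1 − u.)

Gödel evaluation:
  ¬C: Gödel ¬ of 0.16 = 0 (operand ≠ 0)
  ¬B: Gödel ¬ of 0.39 = 0 (operand ≠ 0)
  (¬C → ¬B): 0 ≤ 0, so result = 1
  (C → C): 0.16 ≤ 0.16, so result = 1
  (C ∧ (C → C)) = min(0.16, 1) = 0.16
  (C ∨ (C ∧ (C → C))) = max(0.16, 0.16) = 0.16
  (A ∧ (C ∨ (C ∧ (C → C)))) = min(0.4, 0.16) = 0.16
  ((¬C → ¬B) → (A ∧ (C ∨ (C ∧ (C → C))))): 1 > 0.16, so result = 0.16
  Gödel value = 0.16
Łukasiewicz evaluation:
  ¬C: Łukasiewicz ¬ gives 1 − 0.16 = 0.84
  ¬B: Łukasiewicz ¬ gives 1 − 0.39 = 0.61
  (¬C → ¬B): min(1, 1 − 0.84 + 0.61) = 0.77
  (C → C): min(1, 1 − 0.16 + 0.16) = 1
  (C ∧ (C → C)) = min(0.16, 1) = 0.16
  (C ∨ (C ∧ (C → C))) = max(0.16, 0.16) = 0.16
  (A ∧ (C ∨ (C ∧ (C → C)))) = min(0.4, 0.16) = 0.16
  ((¬C → ¬B) → (A ∧ (C ∨ (C ∧ (C → C))))): min(1, 1 − 0.77 + 0.16) = 0.39
  Łukasiewicz value = 0.39
Difference: 0.16 − 0.39 = -0.23

-0.23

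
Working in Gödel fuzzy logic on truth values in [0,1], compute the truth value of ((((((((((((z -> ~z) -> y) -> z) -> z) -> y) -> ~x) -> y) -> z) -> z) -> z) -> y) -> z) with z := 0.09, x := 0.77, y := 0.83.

~z: Gödel ¬ of 0.09 = 0 (operand ≠ 0)
(z -> ~z): 0.09 > 0, so result = 0
((z -> ~z) -> y): 0 ≤ 0.83, so result = 1
(((z -> ~z) -> y) -> z): 1 > 0.09, so result = 0.09
((((z -> ~z) -> y) -> z) -> z): 0.09 ≤ 0.09, so result = 1
(((((z -> ~z) -> y) -> z) -> z) -> y): 1 > 0.83, so result = 0.83
~x: Gödel ¬ of 0.77 = 0 (operand ≠ 0)
((((((z -> ~z) -> y) -> z) -> z) -> y) -> ~x): 0.83 > 0, so result = 0
(((((((z -> ~z) -> y) -> z) -> z) -> y) -> ~x) -> y): 0 ≤ 0.83, so result = 1
((((((((z -> ~z) -> y) -> z) -> z) -> y) -> ~x) -> y) -> z): 1 > 0.09, so result = 0.09
(((((((((z -> ~z) -> y) -> z) -> z) -> y) -> ~x) -> y) -> z) -> z): 0.09 ≤ 0.09, so result = 1
((((((((((z -> ~z) -> y) -> z) -> z) -> y) -> ~x) -> y) -> z) -> z) -> z): 1 > 0.09, so result = 0.09
(((((((((((z -> ~z) -> y) -> z) -> z) -> y) -> ~x) -> y) -> z) -> z) -> z) -> y): 0.09 ≤ 0.83, so result = 1
((((((((((((z -> ~z) -> y) -> z) -> z) -> y) -> ~x) -> y) -> z) -> z) -> z) -> y) -> z): 1 > 0.09, so result = 0.09

0.09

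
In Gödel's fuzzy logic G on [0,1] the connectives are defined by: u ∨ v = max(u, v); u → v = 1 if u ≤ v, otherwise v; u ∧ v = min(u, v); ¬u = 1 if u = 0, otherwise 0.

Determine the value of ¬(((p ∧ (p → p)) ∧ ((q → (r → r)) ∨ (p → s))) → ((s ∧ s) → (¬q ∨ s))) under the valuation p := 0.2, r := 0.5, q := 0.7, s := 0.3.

0.00

(p → p): 0.2 ≤ 0.2, so result = 1
(p ∧ (p → p)) = min(0.2, 1) = 0.2
(r → r): 0.5 ≤ 0.5, so result = 1
(q → (r → r)): 0.7 ≤ 1, so result = 1
(p → s): 0.2 ≤ 0.3, so result = 1
((q → (r → r)) ∨ (p → s)) = max(1, 1) = 1
((p ∧ (p → p)) ∧ ((q → (r → r)) ∨ (p → s))) = min(0.2, 1) = 0.2
(s ∧ s) = min(0.3, 0.3) = 0.3
¬q: Gödel ¬ of 0.7 = 0 (operand ≠ 0)
(¬q ∨ s) = max(0, 0.3) = 0.3
((s ∧ s) → (¬q ∨ s)): 0.3 ≤ 0.3, so result = 1
(((p ∧ (p → p)) ∧ ((q → (r → r)) ∨ (p → s))) → ((s ∧ s) → (¬q ∨ s))): 0.2 ≤ 1, so result = 1
¬(((p ∧ (p → p)) ∧ ((q → (r → r)) ∨ (p → s))) → ((s ∧ s) → (¬q ∨ s))): Gödel ¬ of 1 = 0 (operand ≠ 0)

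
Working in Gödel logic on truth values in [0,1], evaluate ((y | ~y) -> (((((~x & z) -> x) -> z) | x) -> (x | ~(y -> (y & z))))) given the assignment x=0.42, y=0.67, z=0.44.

0.42

~y: Gödel ¬ of 0.67 = 0 (operand ≠ 0)
(y | ~y) = max(0.67, 0) = 0.67
~x: Gödel ¬ of 0.42 = 0 (operand ≠ 0)
(~x & z) = min(0, 0.44) = 0
((~x & z) -> x): 0 ≤ 0.42, so result = 1
(((~x & z) -> x) -> z): 1 > 0.44, so result = 0.44
((((~x & z) -> x) -> z) | x) = max(0.44, 0.42) = 0.44
(y & z) = min(0.67, 0.44) = 0.44
(y -> (y & z)): 0.67 > 0.44, so result = 0.44
~(y -> (y & z)): Gödel ¬ of 0.44 = 0 (operand ≠ 0)
(x | ~(y -> (y & z))) = max(0.42, 0) = 0.42
(((((~x & z) -> x) -> z) | x) -> (x | ~(y -> (y & z)))): 0.44 > 0.42, so result = 0.42
((y | ~y) -> (((((~x & z) -> x) -> z) | x) -> (x | ~(y -> (y & z))))): 0.67 > 0.42, so result = 0.42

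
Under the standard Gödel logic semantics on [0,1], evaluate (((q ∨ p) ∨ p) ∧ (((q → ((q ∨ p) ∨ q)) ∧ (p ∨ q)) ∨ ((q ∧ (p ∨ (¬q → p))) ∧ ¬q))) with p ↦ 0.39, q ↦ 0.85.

(q ∨ p) = max(0.85, 0.39) = 0.85
((q ∨ p) ∨ p) = max(0.85, 0.39) = 0.85
(q ∨ p) = max(0.85, 0.39) = 0.85
((q ∨ p) ∨ q) = max(0.85, 0.85) = 0.85
(q → ((q ∨ p) ∨ q)): 0.85 ≤ 0.85, so result = 1
(p ∨ q) = max(0.39, 0.85) = 0.85
((q → ((q ∨ p) ∨ q)) ∧ (p ∨ q)) = min(1, 0.85) = 0.85
¬q: Gödel ¬ of 0.85 = 0 (operand ≠ 0)
(¬q → p): 0 ≤ 0.39, so result = 1
(p ∨ (¬q → p)) = max(0.39, 1) = 1
(q ∧ (p ∨ (¬q → p))) = min(0.85, 1) = 0.85
¬q: Gödel ¬ of 0.85 = 0 (operand ≠ 0)
((q ∧ (p ∨ (¬q → p))) ∧ ¬q) = min(0.85, 0) = 0
(((q → ((q ∨ p) ∨ q)) ∧ (p ∨ q)) ∨ ((q ∧ (p ∨ (¬q → p))) ∧ ¬q)) = max(0.85, 0) = 0.85
(((q ∨ p) ∨ p) ∧ (((q → ((q ∨ p) ∨ q)) ∧ (p ∨ q)) ∨ ((q ∧ (p ∨ (¬q → p))) ∧ ¬q))) = min(0.85, 0.85) = 0.85

0.85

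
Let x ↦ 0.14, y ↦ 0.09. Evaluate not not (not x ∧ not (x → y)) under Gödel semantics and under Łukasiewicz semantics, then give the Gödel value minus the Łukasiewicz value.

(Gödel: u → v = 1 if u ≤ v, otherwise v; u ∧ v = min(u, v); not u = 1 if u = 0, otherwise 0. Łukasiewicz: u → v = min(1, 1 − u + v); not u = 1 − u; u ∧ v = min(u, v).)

-0.05

Gödel evaluation:
  not x: Gödel ¬ of 0.14 = 0 (operand ≠ 0)
  (x → y): 0.14 > 0.09, so result = 0.09
  not (x → y): Gödel ¬ of 0.09 = 0 (operand ≠ 0)
  (not x ∧ not (x → y)) = min(0, 0) = 0
  not (not x ∧ not (x → y)): Gödel ¬ of 0 = 1 (operand is 0)
  not not (not x ∧ not (x → y)): Gödel ¬ of 1 = 0 (operand ≠ 0)
  Gödel value = 0
Łukasiewicz evaluation:
  not x: Łukasiewicz ¬ gives 1 − 0.14 = 0.86
  (x → y): min(1, 1 − 0.14 + 0.09) = 0.95
  not (x → y): Łukasiewicz ¬ gives 1 − 0.95 = 0.05
  (not x ∧ not (x → y)) = min(0.86, 0.05) = 0.05
  not (not x ∧ not (x → y)): Łukasiewicz ¬ gives 1 − 0.05 = 0.95
  not not (not x ∧ not (x → y)): Łukasiewicz ¬ gives 1 − 0.95 = 0.05
  Łukasiewicz value = 0.05
Difference: 0 − 0.05 = -0.05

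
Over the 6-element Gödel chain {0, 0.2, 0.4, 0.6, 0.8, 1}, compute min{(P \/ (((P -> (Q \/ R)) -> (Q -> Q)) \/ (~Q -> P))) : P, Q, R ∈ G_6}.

1.00

Every assignment gives 1. For instance at P = 0, Q = 0, R = 0:
  (Q \/ R) = max(0, 0) = 0
  (P -> (Q \/ R)): 0 ≤ 0, so result = 1
  (Q -> Q): 0 ≤ 0, so result = 1
  ((P -> (Q \/ R)) -> (Q -> Q)): 1 ≤ 1, so result = 1
  ~Q: Gödel ¬ of 0 = 1 (operand is 0)
  (~Q -> P): 1 > 0, so result = 0
  (((P -> (Q \/ R)) -> (Q -> Q)) \/ (~Q -> P)) = max(1, 0) = 1
  (P \/ (((P -> (Q \/ R)) -> (Q -> Q)) \/ (~Q -> P))) = max(0, 1) = 1
All 216 assignments give value 1 — the formula is a G_6-tautology.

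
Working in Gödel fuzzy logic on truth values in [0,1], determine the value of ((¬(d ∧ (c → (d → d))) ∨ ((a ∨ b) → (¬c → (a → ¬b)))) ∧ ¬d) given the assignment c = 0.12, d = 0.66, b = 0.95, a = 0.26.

0.00

(d → d): 0.66 ≤ 0.66, so result = 1
(c → (d → d)): 0.12 ≤ 1, so result = 1
(d ∧ (c → (d → d))) = min(0.66, 1) = 0.66
¬(d ∧ (c → (d → d))): Gödel ¬ of 0.66 = 0 (operand ≠ 0)
(a ∨ b) = max(0.26, 0.95) = 0.95
¬c: Gödel ¬ of 0.12 = 0 (operand ≠ 0)
¬b: Gödel ¬ of 0.95 = 0 (operand ≠ 0)
(a → ¬b): 0.26 > 0, so result = 0
(¬c → (a → ¬b)): 0 ≤ 0, so result = 1
((a ∨ b) → (¬c → (a → ¬b))): 0.95 ≤ 1, so result = 1
(¬(d ∧ (c → (d → d))) ∨ ((a ∨ b) → (¬c → (a → ¬b)))) = max(0, 1) = 1
¬d: Gödel ¬ of 0.66 = 0 (operand ≠ 0)
((¬(d ∧ (c → (d → d))) ∨ ((a ∨ b) → (¬c → (a → ¬b)))) ∧ ¬d) = min(1, 0) = 0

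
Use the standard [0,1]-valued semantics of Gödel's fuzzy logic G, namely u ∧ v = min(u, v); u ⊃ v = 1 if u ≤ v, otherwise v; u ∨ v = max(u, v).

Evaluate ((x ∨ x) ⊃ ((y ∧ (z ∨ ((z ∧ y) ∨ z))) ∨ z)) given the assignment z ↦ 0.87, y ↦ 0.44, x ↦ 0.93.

(x ∨ x) = max(0.93, 0.93) = 0.93
(z ∧ y) = min(0.87, 0.44) = 0.44
((z ∧ y) ∨ z) = max(0.44, 0.87) = 0.87
(z ∨ ((z ∧ y) ∨ z)) = max(0.87, 0.87) = 0.87
(y ∧ (z ∨ ((z ∧ y) ∨ z))) = min(0.44, 0.87) = 0.44
((y ∧ (z ∨ ((z ∧ y) ∨ z))) ∨ z) = max(0.44, 0.87) = 0.87
((x ∨ x) ⊃ ((y ∧ (z ∨ ((z ∧ y) ∨ z))) ∨ z)): 0.93 > 0.87, so result = 0.87

0.87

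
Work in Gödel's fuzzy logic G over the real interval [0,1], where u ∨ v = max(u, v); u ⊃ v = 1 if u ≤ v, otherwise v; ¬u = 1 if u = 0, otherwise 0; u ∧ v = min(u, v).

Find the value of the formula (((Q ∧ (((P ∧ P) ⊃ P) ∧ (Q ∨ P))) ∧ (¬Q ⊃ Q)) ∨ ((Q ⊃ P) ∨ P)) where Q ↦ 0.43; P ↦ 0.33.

(P ∧ P) = min(0.33, 0.33) = 0.33
((P ∧ P) ⊃ P): 0.33 ≤ 0.33, so result = 1
(Q ∨ P) = max(0.43, 0.33) = 0.43
(((P ∧ P) ⊃ P) ∧ (Q ∨ P)) = min(1, 0.43) = 0.43
(Q ∧ (((P ∧ P) ⊃ P) ∧ (Q ∨ P))) = min(0.43, 0.43) = 0.43
¬Q: Gödel ¬ of 0.43 = 0 (operand ≠ 0)
(¬Q ⊃ Q): 0 ≤ 0.43, so result = 1
((Q ∧ (((P ∧ P) ⊃ P) ∧ (Q ∨ P))) ∧ (¬Q ⊃ Q)) = min(0.43, 1) = 0.43
(Q ⊃ P): 0.43 > 0.33, so result = 0.33
((Q ⊃ P) ∨ P) = max(0.33, 0.33) = 0.33
(((Q ∧ (((P ∧ P) ⊃ P) ∧ (Q ∨ P))) ∧ (¬Q ⊃ Q)) ∨ ((Q ⊃ P) ∨ P)) = max(0.43, 0.33) = 0.43

0.43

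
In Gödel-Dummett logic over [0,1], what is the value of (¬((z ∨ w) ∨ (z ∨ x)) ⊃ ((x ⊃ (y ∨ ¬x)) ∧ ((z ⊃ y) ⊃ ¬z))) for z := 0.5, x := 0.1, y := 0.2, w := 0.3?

(z ∨ w) = max(0.5, 0.3) = 0.5
(z ∨ x) = max(0.5, 0.1) = 0.5
((z ∨ w) ∨ (z ∨ x)) = max(0.5, 0.5) = 0.5
¬((z ∨ w) ∨ (z ∨ x)): Gödel ¬ of 0.5 = 0 (operand ≠ 0)
¬x: Gödel ¬ of 0.1 = 0 (operand ≠ 0)
(y ∨ ¬x) = max(0.2, 0) = 0.2
(x ⊃ (y ∨ ¬x)): 0.1 ≤ 0.2, so result = 1
(z ⊃ y): 0.5 > 0.2, so result = 0.2
¬z: Gödel ¬ of 0.5 = 0 (operand ≠ 0)
((z ⊃ y) ⊃ ¬z): 0.2 > 0, so result = 0
((x ⊃ (y ∨ ¬x)) ∧ ((z ⊃ y) ⊃ ¬z)) = min(1, 0) = 0
(¬((z ∨ w) ∨ (z ∨ x)) ⊃ ((x ⊃ (y ∨ ¬x)) ∧ ((z ⊃ y) ⊃ ¬z))): 0 ≤ 0, so result = 1

1.00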